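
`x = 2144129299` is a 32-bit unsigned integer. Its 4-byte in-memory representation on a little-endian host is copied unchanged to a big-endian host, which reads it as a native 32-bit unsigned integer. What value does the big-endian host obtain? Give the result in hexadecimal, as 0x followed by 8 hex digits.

0x13D1CC7F

2144129299 in 32-bit hexadecimal is 0x7FCCD113.
Stored little-endian, the bytes at ascending addresses are 13 D1 CC 7F.
Read back as big-endian, the last byte is least significant, giving 0x13D1CC7F.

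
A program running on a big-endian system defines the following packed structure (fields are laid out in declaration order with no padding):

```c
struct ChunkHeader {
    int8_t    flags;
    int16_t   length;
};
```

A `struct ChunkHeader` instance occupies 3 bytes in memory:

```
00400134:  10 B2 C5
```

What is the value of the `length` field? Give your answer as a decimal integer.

-19771

`length` follows `flags` (1 byte), so it starts at byte offset 1 and occupies 2 bytes.
Bytes at offsets 1..2: B2 C5.
In big-endian order the high byte comes first in memory.
The bytes are already most-significant first: 0xB2C5.
Top bit is set, so as a signed 16-bit value this is 0xB2C5 − 2^16 = -19771.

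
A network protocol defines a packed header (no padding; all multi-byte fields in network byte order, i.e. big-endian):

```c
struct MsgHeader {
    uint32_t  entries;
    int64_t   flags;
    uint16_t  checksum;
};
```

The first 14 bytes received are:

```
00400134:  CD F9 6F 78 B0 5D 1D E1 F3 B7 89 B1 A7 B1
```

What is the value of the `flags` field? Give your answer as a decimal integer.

-5738397493906404943

`flags` follows `entries` (4 bytes), so it starts at byte offset 4 and occupies 8 bytes.
Bytes at offsets 4..11: B0 5D 1D E1 F3 B7 89 B1.
Big-endian stores the most-significant byte at the lowest address.
The bytes are already most-significant first: 0xB05D1DE1F3B789B1.
Top bit is set, so as a signed 64-bit value this is 0xB05D1DE1F3B789B1 − 2^64 = -5738397493906404943.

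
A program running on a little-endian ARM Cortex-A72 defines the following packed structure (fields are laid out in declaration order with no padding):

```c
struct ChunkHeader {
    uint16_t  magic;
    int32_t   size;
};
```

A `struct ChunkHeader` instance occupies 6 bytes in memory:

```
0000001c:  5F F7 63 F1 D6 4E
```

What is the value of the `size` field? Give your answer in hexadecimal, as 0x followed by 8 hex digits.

0x4ED6F163

`size` follows `magic` (2 bytes), so it starts at byte offset 2 and occupies 4 bytes.
Bytes at offsets 2..5: 63 F1 D6 4E.
Little-endian: lowest address holds the least-significant byte.
Reassemble most-significant byte first: 4E D6 F1 63 → 0x4ED6F163.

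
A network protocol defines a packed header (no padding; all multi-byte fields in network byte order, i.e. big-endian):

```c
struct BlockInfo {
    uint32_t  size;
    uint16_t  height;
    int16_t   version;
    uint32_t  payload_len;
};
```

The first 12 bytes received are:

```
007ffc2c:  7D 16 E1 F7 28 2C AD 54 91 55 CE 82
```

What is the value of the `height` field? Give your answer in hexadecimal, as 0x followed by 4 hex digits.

0x282C

`height` follows `size` (4 bytes), so it starts at byte offset 4 and occupies 2 bytes.
Bytes at offsets 4..5: 28 2C.
In big-endian order the high byte comes first in memory.
The bytes are already most-significant first: 0x282C.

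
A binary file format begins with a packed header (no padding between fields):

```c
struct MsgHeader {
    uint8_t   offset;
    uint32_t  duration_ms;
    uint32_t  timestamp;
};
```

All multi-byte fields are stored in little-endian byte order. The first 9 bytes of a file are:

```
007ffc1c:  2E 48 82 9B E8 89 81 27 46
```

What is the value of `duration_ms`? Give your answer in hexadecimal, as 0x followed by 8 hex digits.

0xE89B8248

`duration_ms` follows `offset` (1 byte), so it starts at byte offset 1 and occupies 4 bytes.
Bytes at offsets 1..4: 48 82 9B E8.
In little-endian order the low byte comes first in memory.
Reassemble most-significant byte first: E8 9B 82 48 → 0xE89B8248.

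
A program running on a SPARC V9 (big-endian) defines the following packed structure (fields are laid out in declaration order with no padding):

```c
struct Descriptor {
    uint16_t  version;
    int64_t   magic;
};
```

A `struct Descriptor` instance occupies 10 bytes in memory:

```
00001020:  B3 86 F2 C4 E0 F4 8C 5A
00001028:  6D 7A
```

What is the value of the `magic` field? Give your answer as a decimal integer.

`magic` follows `version` (2 bytes), so it starts at byte offset 2 and occupies 8 bytes.
Bytes at offsets 2..9: F2 C4 E0 F4 8C 5A 6D 7A.
In big-endian order the high byte comes first in memory.
The bytes are already most-significant first: 0xF2C4E0F48C5A6D7A.
Top bit is set, so as a signed 64-bit value this is 0xF2C4E0F48C5A6D7A − 2^64 = -953389880164323974.

-953389880164323974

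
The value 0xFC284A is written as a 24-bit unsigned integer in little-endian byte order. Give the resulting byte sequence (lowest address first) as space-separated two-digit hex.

Split into bytes (most-significant first): FC 28 4A.
Little-endian: lowest address holds the least-significant byte.
So at ascending addresses the bytes are 4A 28 FC.

4A 28 FC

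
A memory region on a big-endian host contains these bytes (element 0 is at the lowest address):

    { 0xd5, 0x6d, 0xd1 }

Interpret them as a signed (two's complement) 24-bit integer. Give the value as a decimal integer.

Big-endian stores the most-significant byte at the lowest address.
The bytes are already most-significant first: 0xD56DD1.
Top bit is set, so as a signed 24-bit value this is 0xD56DD1 − 2^24 = -2789935.

-2789935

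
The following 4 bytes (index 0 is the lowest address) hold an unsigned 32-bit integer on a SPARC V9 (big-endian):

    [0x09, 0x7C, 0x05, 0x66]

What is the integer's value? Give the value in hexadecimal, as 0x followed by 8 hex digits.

Big-endian stores the most-significant byte at the lowest address.
The bytes are already most-significant first: 0x097C0566.

0x097C0566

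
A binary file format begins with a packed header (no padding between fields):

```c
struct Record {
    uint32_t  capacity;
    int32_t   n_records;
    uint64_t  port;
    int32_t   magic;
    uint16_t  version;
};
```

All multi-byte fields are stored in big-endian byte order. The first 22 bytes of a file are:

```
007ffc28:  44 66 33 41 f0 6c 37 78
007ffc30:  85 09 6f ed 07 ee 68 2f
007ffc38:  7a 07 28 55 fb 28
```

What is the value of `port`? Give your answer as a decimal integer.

`port` follows `capacity` (4 B), `n_records` (4 B), so it starts at offset 4 + 4 = 8 and occupies 8 bytes.
Bytes at offsets 8..15: 85 09 6F ED 07 EE 68 2F.
Big-endian stores the most-significant byte at the lowest address.
The bytes are already most-significant first: 0x85096FED07EE682F.
0x85096FED07EE682F = 9586316345665808431.

9586316345665808431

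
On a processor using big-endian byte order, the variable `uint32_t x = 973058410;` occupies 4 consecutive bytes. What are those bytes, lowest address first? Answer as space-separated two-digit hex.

973058410 in hexadecimal, padded to 32 bits, is 0x39FFB16A.
Split into bytes (most-significant first): 39 FF B1 6A.
Big-endian: lowest address holds the most-significant byte.
So the memory order matches the most-significant-first order: 39 FF B1 6A.

39 FF B1 6A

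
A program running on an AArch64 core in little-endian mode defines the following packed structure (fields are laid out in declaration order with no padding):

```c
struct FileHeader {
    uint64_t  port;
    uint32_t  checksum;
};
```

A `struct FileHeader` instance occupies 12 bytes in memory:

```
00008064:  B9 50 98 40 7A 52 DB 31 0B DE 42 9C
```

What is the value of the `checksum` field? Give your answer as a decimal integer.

2621627915

`checksum` follows `port` (8 bytes), so it starts at byte offset 8 and occupies 4 bytes.
Bytes at offsets 8..11: 0B DE 42 9C.
Little-endian: lowest address holds the least-significant byte.
Reassemble most-significant byte first: 9C 42 DE 0B → 0x9C42DE0B.
0x9C42DE0B = 2621627915.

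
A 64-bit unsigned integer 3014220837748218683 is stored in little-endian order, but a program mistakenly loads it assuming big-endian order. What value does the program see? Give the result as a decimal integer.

3014220837748218683 in 64-bit hexadecimal is 0x29D4A9E1C4901B3B.
Stored little-endian, the bytes at ascending addresses are 3B 1B 90 C4 E1 A9 D4 29.
Read back as big-endian, the last byte is least significant, giving 0x3B1B90C4E1A9D429.
0x3B1B90C4E1A9D429 = 4259157047882929193.

4259157047882929193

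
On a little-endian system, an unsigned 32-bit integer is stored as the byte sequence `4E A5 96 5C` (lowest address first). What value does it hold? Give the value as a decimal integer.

1553376590

In little-endian order the low byte comes first in memory.
Reassemble most-significant byte first: 5C 96 A5 4E → 0x5C96A54E.
0x5C96A54E = 1553376590.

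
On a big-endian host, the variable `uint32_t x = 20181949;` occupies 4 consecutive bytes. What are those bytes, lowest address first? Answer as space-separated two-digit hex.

20181949 in hexadecimal, padded to 32 bits, is 0x0133F3BD.
Split into bytes (most-significant first): 01 33 F3 BD.
Big-endian: lowest address holds the most-significant byte.
So the memory order matches the most-significant-first order: 01 33 F3 BD.

01 33 F3 BD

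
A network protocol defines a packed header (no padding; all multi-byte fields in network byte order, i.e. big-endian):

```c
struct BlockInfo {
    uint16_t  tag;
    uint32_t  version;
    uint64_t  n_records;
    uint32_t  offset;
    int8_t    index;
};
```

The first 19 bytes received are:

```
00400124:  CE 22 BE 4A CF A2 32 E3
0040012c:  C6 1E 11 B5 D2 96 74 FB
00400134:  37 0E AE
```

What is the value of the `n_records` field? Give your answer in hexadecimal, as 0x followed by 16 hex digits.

0x32E3C61E11B5D296

`n_records` follows `tag` (2 B), `version` (4 B), so it starts at offset 2 + 4 = 6 and occupies 8 bytes.
Bytes at offsets 6..13: 32 E3 C6 1E 11 B5 D2 96.
Big-endian: lowest address holds the most-significant byte.
The bytes are already most-significant first: 0x32E3C61E11B5D296.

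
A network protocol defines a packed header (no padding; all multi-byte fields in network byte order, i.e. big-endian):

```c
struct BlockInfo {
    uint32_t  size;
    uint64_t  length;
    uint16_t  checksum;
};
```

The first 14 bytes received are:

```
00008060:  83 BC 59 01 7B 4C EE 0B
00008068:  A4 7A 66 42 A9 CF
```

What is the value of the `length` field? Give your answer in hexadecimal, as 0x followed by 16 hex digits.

0x7B4CEE0BA47A6642

`length` follows `size` (4 bytes), so it starts at byte offset 4 and occupies 8 bytes.
Bytes at offsets 4..11: 7B 4C EE 0B A4 7A 66 42.
Big-endian: lowest address holds the most-significant byte.
The bytes are already most-significant first: 0x7B4CEE0BA47A6642.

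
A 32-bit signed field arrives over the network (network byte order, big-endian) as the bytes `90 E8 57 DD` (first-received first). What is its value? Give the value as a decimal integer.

-1863821347

In big-endian order the high byte comes first in memory.
The bytes are already most-significant first: 0x90E857DD.
Top bit is set, so as a signed 32-bit value this is 0x90E857DD − 2^32 = -1863821347.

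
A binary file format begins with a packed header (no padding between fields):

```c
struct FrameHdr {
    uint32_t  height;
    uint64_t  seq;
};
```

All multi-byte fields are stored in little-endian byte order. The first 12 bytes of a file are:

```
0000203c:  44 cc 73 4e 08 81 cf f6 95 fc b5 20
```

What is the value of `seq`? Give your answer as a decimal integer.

`seq` follows `height` (4 bytes), so it starts at byte offset 4 and occupies 8 bytes.
Bytes at offsets 4..11: 08 81 CF F6 95 FC B5 20.
Little-endian: lowest address holds the least-significant byte.
Reassemble most-significant byte first: 20 B5 FC 95 F6 CF 81 08 → 0x20B5FC95F6CF8108.
0x20B5FC95F6CF8108 = 2357067701019443464.

2357067701019443464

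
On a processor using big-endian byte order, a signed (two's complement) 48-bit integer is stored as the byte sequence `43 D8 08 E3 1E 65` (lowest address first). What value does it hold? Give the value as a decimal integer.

Big-endian stores the most-significant byte at the lowest address.
The bytes are already most-significant first: 0x43D808E31E65.
0x43D808E31E65 = 74595141099109.

74595141099109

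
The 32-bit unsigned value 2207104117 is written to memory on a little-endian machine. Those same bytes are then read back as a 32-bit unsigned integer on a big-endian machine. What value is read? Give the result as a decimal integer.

2207104117 in 32-bit hexadecimal is 0x838DBC75.
Stored little-endian, the bytes at ascending addresses are 75 BC 8D 83.
Read back as big-endian, the last byte is least significant, giving 0x75BC8D83.
0x75BC8D83 = 1975291267.

1975291267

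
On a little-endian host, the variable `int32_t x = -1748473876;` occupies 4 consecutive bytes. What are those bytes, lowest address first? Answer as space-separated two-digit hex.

EC 67 C8 97

Two's complement of -1748473876 in 32 bits: 1748473876 = 0x68379814; invert → 0x97C867EB; add 1 → 0x97C867EC.
Split into bytes (most-significant first): 97 C8 67 EC.
Little-endian: lowest address holds the least-significant byte.
So at ascending addresses the bytes are EC 67 C8 97.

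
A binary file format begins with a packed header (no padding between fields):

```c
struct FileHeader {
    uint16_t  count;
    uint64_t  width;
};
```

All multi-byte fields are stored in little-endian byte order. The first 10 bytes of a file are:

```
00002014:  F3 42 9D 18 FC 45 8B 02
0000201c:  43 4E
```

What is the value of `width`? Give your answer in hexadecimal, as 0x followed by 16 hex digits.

`width` follows `count` (2 bytes), so it starts at byte offset 2 and occupies 8 bytes.
Bytes at offsets 2..9: 9D 18 FC 45 8B 02 43 4E.
Little-endian: lowest address holds the least-significant byte.
Reassemble most-significant byte first: 4E 43 02 8B 45 FC 18 9D → 0x4E43028B45FC189D.

0x4E43028B45FC189D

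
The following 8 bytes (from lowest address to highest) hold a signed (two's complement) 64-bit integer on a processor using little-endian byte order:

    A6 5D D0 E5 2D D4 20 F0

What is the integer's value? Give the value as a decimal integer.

-1143681011757851226

Little-endian stores the least-significant byte at the lowest address.
Reassemble most-significant byte first: F0 20 D4 2D E5 D0 5D A6 → 0xF020D42DE5D05DA6.
Top bit is set, so as a signed 64-bit value this is 0xF020D42DE5D05DA6 − 2^64 = -1143681011757851226.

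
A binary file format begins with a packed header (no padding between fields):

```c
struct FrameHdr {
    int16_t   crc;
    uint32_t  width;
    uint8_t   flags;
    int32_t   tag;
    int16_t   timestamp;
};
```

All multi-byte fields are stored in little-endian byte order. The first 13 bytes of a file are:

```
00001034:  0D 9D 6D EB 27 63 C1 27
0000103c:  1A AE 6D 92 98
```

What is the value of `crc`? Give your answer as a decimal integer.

-25331

`crc` is the first field, at byte offset 0, occupying 2 bytes.
Bytes at offsets 0..1: 0D 9D.
In little-endian order the low byte comes first in memory.
Reassemble most-significant byte first: 9D 0D → 0x9D0D.
Top bit is set, so as a signed 16-bit value this is 0x9D0D − 2^16 = -25331.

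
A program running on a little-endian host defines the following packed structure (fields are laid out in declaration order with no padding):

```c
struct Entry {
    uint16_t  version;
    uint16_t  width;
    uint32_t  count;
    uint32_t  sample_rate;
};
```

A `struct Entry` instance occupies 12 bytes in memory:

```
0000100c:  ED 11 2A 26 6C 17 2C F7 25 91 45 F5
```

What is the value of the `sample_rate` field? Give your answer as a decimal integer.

4114977061

`sample_rate` follows `version` (2 B), `width` (2 B), `count` (4 B), so it starts at offset 2 + 2 + 4 = 8 and occupies 4 bytes.
Bytes at offsets 8..11: 25 91 45 F5.
Little-endian: lowest address holds the least-significant byte.
Reassemble most-significant byte first: F5 45 91 25 → 0xF5459125.
0xF5459125 = 4114977061.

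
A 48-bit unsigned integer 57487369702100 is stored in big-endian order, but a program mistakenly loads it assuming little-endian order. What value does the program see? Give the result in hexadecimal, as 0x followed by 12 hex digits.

57487369702100 in 48-bit hexadecimal is 0x3448D2400AD4.
Stored big-endian, the bytes at ascending addresses are 34 48 D2 40 0A D4.
Read back as little-endian, the first byte is least significant, giving 0xD40A40D24834.

0xD40A40D24834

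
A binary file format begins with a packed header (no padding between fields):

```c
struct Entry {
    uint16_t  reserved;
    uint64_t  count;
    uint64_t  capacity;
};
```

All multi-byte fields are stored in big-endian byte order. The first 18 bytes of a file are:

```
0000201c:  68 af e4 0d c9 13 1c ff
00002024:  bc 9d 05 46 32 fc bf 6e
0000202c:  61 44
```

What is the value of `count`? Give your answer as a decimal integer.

`count` follows `reserved` (2 bytes), so it starts at byte offset 2 and occupies 8 bytes.
Bytes at offsets 2..9: E4 0D C9 13 1C FF BC 9D.
Big-endian stores the most-significant byte at the lowest address.
The bytes are already most-significant first: 0xE40DC9131CFFBC9D.
0xE40DC9131CFFBC9D = 16433011699272891549.

16433011699272891549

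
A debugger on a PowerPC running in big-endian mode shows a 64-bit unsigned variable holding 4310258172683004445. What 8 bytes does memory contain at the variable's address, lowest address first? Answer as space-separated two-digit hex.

4310258172683004445 in hexadecimal, padded to 64 bits, is 0x3BD11CF8A8FEAA1D.
Split into bytes (most-significant first): 3B D1 1C F8 A8 FE AA 1D.
Big-endian stores the most-significant byte at the lowest address.
So the memory order matches the most-significant-first order: 3B D1 1C F8 A8 FE AA 1D.

3B D1 1C F8 A8 FE AA 1D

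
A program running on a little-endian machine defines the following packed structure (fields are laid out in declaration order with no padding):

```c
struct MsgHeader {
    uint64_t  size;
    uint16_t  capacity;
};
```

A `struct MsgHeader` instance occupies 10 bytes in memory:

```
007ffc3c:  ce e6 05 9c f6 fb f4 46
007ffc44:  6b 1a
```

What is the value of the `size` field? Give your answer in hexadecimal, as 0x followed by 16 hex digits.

0x46F4FBF69C05E6CE

`size` is the first field, at byte offset 0, occupying 8 bytes.
Bytes at offsets 0..7: CE E6 05 9C F6 FB F4 46.
Little-endian: lowest address holds the least-significant byte.
Reassemble most-significant byte first: 46 F4 FB F6 9C 05 E6 CE → 0x46F4FBF69C05E6CE.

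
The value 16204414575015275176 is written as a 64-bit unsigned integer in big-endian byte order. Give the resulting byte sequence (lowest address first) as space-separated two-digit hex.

E0 E1 A5 33 88 F2 AA A8

16204414575015275176 in hexadecimal, padded to 64 bits, is 0xE0E1A53388F2AAA8.
Split into bytes (most-significant first): E0 E1 A5 33 88 F2 AA A8.
In big-endian order the high byte comes first in memory.
So the memory order matches the most-significant-first order: E0 E1 A5 33 88 F2 AA A8.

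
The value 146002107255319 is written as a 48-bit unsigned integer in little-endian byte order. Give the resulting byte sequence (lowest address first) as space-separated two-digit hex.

146002107255319 in hexadecimal, padded to 48 bits, is 0x84C9C3BD4A17.
Split into bytes (most-significant first): 84 C9 C3 BD 4A 17.
Little-endian stores the least-significant byte at the lowest address.
So at ascending addresses the bytes are 17 4A BD C3 C9 84.

17 4A BD C3 C9 84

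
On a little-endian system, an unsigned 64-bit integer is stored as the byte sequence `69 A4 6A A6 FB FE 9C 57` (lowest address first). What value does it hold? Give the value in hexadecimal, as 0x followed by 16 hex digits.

Little-endian stores the least-significant byte at the lowest address.
Reassemble most-significant byte first: 57 9C FE FB A6 6A A4 69 → 0x579CFEFBA66AA469.

0x579CFEFBA66AA469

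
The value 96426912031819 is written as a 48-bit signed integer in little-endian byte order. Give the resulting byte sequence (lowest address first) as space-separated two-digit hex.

4B A4 D6 23 B3 57

96426912031819 in hexadecimal, padded to 48 bits, is 0x57B323D6A44B.
Split into bytes (most-significant first): 57 B3 23 D6 A4 4B.
Little-endian stores the least-significant byte at the lowest address.
So at ascending addresses the bytes are 4B A4 D6 23 B3 57.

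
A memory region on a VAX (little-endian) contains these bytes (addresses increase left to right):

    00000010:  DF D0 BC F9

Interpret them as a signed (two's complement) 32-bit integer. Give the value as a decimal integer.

Little-endian: lowest address holds the least-significant byte.
Reassemble most-significant byte first: F9 BC D0 DF → 0xF9BCD0DF.
Top bit is set, so as a signed 32-bit value this is 0xF9BCD0DF − 2^32 = -105066273.

-105066273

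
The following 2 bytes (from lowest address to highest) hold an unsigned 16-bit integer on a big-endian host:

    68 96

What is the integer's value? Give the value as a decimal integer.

Big-endian stores the most-significant byte at the lowest address.
The bytes are already most-significant first: 0x6896.
0x6896 = 26774.

26774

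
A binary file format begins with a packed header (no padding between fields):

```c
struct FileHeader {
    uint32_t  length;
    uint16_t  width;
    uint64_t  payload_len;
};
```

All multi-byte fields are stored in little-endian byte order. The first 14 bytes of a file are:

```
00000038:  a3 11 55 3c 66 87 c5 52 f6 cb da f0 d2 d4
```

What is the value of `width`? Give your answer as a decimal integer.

`width` follows `length` (4 bytes), so it starts at byte offset 4 and occupies 2 bytes.
Bytes at offsets 4..5: 66 87.
Little-endian: lowest address holds the least-significant byte.
Reassemble most-significant byte first: 87 66 → 0x8766.
0x8766 = 34662.

34662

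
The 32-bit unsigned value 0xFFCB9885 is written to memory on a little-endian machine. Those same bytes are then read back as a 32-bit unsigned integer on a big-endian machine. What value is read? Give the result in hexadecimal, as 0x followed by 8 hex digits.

0x8598CBFF

Stored little-endian, the bytes at ascending addresses are 85 98 CB FF.
Read back as big-endian, the last byte is least significant, giving 0x8598CBFF.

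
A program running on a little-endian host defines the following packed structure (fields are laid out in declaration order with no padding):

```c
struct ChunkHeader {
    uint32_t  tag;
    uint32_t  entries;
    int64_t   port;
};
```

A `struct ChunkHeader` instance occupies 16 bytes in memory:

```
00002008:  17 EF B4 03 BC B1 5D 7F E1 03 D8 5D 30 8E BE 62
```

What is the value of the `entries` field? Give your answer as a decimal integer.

`entries` follows `tag` (4 bytes), so it starts at byte offset 4 and occupies 4 bytes.
Bytes at offsets 4..7: BC B1 5D 7F.
Little-endian stores the least-significant byte at the lowest address.
Reassemble most-significant byte first: 7F 5D B1 BC → 0x7F5DB1BC.
0x7F5DB1BC = 2136846780.

2136846780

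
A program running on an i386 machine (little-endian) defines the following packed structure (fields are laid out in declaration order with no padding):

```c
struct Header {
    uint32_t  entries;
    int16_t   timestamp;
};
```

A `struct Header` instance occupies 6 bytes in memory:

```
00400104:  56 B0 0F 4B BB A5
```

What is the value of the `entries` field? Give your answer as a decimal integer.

`entries` is the first field, at byte offset 0, occupying 4 bytes.
Bytes at offsets 0..3: 56 B0 0F 4B.
Little-endian: lowest address holds the least-significant byte.
Reassemble most-significant byte first: 4B 0F B0 56 → 0x4B0FB056.
0x4B0FB056 = 1259319382.

1259319382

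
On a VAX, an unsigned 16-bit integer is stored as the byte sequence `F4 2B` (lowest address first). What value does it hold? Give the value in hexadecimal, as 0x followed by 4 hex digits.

0x2BF4

Little-endian stores the least-significant byte at the lowest address.
Reassemble most-significant byte first: 2B F4 → 0x2BF4.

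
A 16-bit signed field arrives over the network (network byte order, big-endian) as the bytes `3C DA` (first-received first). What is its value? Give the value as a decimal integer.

15578

Big-endian stores the most-significant byte at the lowest address.
The bytes are already most-significant first: 0x3CDA.
0x3CDA = 15578.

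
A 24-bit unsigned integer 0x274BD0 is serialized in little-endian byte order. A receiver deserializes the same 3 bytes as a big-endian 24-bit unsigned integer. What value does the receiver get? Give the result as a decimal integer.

13650727

Stored little-endian, the bytes at ascending addresses are D0 4B 27.
Read back as big-endian, the last byte is least significant, giving 0xD04B27.
0xD04B27 = 13650727.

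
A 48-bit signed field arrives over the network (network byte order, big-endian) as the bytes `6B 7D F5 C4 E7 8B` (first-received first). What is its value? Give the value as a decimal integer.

118188738406283

Big-endian stores the most-significant byte at the lowest address.
The bytes are already most-significant first: 0x6B7DF5C4E78B.
0x6B7DF5C4E78B = 118188738406283.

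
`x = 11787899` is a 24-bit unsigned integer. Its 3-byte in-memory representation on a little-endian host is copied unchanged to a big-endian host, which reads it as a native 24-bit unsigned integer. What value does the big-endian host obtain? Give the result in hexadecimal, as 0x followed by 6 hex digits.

11787899 in 24-bit hexadecimal is 0xB3DE7B.
Stored little-endian, the bytes at ascending addresses are 7B DE B3.
Read back as big-endian, the last byte is least significant, giving 0x7BDEB3.

0x7BDEB3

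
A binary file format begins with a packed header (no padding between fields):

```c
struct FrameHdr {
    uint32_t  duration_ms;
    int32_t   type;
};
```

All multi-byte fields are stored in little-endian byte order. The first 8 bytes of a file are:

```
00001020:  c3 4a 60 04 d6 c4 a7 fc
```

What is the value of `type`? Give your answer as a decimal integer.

-56113962

`type` follows `duration_ms` (4 bytes), so it starts at byte offset 4 and occupies 4 bytes.
Bytes at offsets 4..7: D6 C4 A7 FC.
Little-endian stores the least-significant byte at the lowest address.
Reassemble most-significant byte first: FC A7 C4 D6 → 0xFCA7C4D6.
Top bit is set, so as a signed 32-bit value this is 0xFCA7C4D6 − 2^32 = -56113962.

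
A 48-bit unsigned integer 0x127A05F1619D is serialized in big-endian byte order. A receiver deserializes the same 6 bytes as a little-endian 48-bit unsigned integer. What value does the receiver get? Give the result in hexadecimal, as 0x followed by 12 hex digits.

Stored big-endian, the bytes at ascending addresses are 12 7A 05 F1 61 9D.
Read back as little-endian, the first byte is least significant, giving 0x9D61F1057A12.

0x9D61F1057A12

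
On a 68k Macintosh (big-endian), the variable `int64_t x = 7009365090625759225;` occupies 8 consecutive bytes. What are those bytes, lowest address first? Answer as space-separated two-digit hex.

7009365090625759225 in hexadecimal, padded to 64 bits, is 0x61464469A7C5A7F9.
Split into bytes (most-significant first): 61 46 44 69 A7 C5 A7 F9.
Big-endian stores the most-significant byte at the lowest address.
So the memory order matches the most-significant-first order: 61 46 44 69 A7 C5 A7 F9.

61 46 44 69 A7 C5 A7 F9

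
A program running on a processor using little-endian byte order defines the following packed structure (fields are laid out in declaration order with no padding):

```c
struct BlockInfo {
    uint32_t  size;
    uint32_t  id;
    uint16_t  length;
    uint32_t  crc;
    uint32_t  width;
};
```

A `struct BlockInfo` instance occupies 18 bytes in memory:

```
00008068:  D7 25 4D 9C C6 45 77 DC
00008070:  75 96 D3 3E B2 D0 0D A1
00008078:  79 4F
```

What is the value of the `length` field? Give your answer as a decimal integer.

`length` follows `size` (4 B), `id` (4 B), so it starts at offset 4 + 4 = 8 and occupies 2 bytes.
Bytes at offsets 8..9: 75 96.
In little-endian order the low byte comes first in memory.
Reassemble most-significant byte first: 96 75 → 0x9675.
0x9675 = 38517.

38517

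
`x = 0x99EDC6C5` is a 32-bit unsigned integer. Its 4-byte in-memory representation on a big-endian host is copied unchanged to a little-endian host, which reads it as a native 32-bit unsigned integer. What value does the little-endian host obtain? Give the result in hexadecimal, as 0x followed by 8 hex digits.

Stored big-endian, the bytes at ascending addresses are 99 ED C6 C5.
Read back as little-endian, the first byte is least significant, giving 0xC5C6ED99.

0xC5C6ED99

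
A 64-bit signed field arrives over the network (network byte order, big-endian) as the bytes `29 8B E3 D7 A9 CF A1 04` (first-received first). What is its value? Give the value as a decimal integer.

Big-endian: lowest address holds the most-significant byte.
The bytes are already most-significant first: 0x298BE3D7A9CFA104.
0x298BE3D7A9CFA104 = 2993736892724257028.

2993736892724257028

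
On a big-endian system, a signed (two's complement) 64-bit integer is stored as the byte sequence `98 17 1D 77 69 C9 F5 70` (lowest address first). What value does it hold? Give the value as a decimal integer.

-7487483456767003280

In big-endian order the high byte comes first in memory.
The bytes are already most-significant first: 0x98171D7769C9F570.
Top bit is set, so as a signed 64-bit value this is 0x98171D7769C9F570 − 2^64 = -7487483456767003280.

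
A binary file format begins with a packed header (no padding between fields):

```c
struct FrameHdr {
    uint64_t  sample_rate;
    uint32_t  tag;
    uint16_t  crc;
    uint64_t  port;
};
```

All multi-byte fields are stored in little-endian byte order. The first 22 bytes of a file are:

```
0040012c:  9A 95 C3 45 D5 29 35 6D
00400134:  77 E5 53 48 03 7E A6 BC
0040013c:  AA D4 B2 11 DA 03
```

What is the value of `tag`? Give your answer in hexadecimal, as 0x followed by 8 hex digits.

0x4853E577

`tag` follows `sample_rate` (8 bytes), so it starts at byte offset 8 and occupies 4 bytes.
Bytes at offsets 8..11: 77 E5 53 48.
In little-endian order the low byte comes first in memory.
Reassemble most-significant byte first: 48 53 E5 77 → 0x4853E577.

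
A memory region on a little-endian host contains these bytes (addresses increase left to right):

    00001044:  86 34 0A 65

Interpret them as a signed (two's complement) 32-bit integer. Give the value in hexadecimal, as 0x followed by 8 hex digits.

0x650A3486

In little-endian order the low byte comes first in memory.
Reassemble most-significant byte first: 65 0A 34 86 → 0x650A3486.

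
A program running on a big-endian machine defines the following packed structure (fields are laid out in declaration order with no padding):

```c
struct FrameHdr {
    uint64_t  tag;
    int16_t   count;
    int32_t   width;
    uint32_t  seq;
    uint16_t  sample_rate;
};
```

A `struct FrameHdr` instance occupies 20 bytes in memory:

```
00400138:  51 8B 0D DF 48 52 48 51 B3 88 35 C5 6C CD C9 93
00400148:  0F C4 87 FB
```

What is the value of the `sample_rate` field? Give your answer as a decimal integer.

`sample_rate` follows `tag` (8 B), `count` (2 B), `width` (4 B), `seq` (4 B), so it starts at offset 8 + 2 + 4 + 4 = 18 and occupies 2 bytes.
Bytes at offsets 18..19: 87 FB.
In big-endian order the high byte comes first in memory.
The bytes are already most-significant first: 0x87FB.
0x87FB = 34811.

34811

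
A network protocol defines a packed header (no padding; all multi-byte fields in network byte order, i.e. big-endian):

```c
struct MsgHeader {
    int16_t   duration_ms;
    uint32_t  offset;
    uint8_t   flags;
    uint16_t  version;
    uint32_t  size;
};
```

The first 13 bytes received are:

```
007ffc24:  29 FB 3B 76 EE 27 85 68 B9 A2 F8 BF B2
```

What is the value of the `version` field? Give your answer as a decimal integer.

26809

`version` follows `duration_ms` (2 B), `offset` (4 B), `flags` (1 B), so it starts at offset 2 + 4 + 1 = 7 and occupies 2 bytes.
Bytes at offsets 7..8: 68 B9.
Big-endian: lowest address holds the most-significant byte.
The bytes are already most-significant first: 0x68B9.
0x68B9 = 26809.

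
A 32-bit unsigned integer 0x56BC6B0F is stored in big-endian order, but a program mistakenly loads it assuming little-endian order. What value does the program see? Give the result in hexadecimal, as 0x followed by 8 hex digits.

Stored big-endian, the bytes at ascending addresses are 56 BC 6B 0F.
Read back as little-endian, the first byte is least significant, giving 0x0F6BBC56.

0x0F6BBC56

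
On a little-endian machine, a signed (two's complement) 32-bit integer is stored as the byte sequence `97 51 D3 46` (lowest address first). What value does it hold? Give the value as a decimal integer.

Little-endian stores the least-significant byte at the lowest address.
Reassemble most-significant byte first: 46 D3 51 97 → 0x46D35197.
0x46D35197 = 1188254103.

1188254103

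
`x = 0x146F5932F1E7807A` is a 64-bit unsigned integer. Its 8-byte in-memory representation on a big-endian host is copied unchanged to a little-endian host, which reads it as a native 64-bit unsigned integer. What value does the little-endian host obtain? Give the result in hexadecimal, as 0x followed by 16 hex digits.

Stored big-endian, the bytes at ascending addresses are 14 6F 59 32 F1 E7 80 7A.
Read back as little-endian, the first byte is least significant, giving 0x7A80E7F132596F14.

0x7A80E7F132596F14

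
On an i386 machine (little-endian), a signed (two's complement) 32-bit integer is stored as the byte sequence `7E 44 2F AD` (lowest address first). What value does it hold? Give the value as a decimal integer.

-1389411202

Little-endian: lowest address holds the least-significant byte.
Reassemble most-significant byte first: AD 2F 44 7E → 0xAD2F447E.
Top bit is set, so as a signed 32-bit value this is 0xAD2F447E − 2^32 = -1389411202.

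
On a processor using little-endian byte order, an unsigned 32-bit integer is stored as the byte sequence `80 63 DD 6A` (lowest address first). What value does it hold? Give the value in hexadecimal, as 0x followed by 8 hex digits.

In little-endian order the low byte comes first in memory.
Reassemble most-significant byte first: 6A DD 63 80 → 0x6ADD6380.

0x6ADD6380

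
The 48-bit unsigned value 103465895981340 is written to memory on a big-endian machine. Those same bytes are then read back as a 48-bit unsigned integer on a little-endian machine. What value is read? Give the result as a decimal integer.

31825590688350

103465895981340 in 48-bit hexadecimal is 0x5E1A07F9F11C.
Stored big-endian, the bytes at ascending addresses are 5E 1A 07 F9 F1 1C.
Read back as little-endian, the first byte is least significant, giving 0x1CF1F9071A5E.
0x1CF1F9071A5E = 31825590688350.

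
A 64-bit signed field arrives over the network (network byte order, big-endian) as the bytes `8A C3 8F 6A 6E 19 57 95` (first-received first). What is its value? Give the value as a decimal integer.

-8447750788740458603

Big-endian: lowest address holds the most-significant byte.
The bytes are already most-significant first: 0x8AC38F6A6E195795.
Top bit is set, so as a signed 64-bit value this is 0x8AC38F6A6E195795 − 2^64 = -8447750788740458603.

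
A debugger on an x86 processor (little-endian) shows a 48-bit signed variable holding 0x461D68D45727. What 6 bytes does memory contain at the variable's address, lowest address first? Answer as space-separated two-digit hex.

Split into bytes (most-significant first): 46 1D 68 D4 57 27.
Little-endian stores the least-significant byte at the lowest address.
So at ascending addresses the bytes are 27 57 D4 68 1D 46.

27 57 D4 68 1D 46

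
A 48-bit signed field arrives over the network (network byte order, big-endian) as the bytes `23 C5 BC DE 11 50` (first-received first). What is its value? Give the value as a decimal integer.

39332184199504

Big-endian: lowest address holds the most-significant byte.
The bytes are already most-significant first: 0x23C5BCDE1150.
0x23C5BCDE1150 = 39332184199504.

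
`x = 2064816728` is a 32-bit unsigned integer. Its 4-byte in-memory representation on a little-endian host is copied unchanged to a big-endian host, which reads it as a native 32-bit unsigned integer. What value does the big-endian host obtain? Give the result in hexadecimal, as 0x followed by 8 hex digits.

2064816728 in 32-bit hexadecimal is 0x7B129A58.
Stored little-endian, the bytes at ascending addresses are 58 9A 12 7B.
Read back as big-endian, the last byte is least significant, giving 0x589A127B.

0x589A127B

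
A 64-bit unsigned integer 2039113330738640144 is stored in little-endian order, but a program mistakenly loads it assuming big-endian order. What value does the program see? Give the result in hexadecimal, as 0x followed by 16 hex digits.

0x10B57047C5624C1C

2039113330738640144 in 64-bit hexadecimal is 0x1C4C62C54770B510.
Stored little-endian, the bytes at ascending addresses are 10 B5 70 47 C5 62 4C 1C.
Read back as big-endian, the last byte is least significant, giving 0x10B57047C5624C1C.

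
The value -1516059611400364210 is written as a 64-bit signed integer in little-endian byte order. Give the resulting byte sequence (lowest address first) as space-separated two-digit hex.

4E 1F 2A DC D0 DF F5 EA

Two's complement of -1516059611400364210 in 64 bits: 1516059611400364210 = 0x150A202F23D5E0B2; invert → 0xEAF5DFD0DC2A1F4D; add 1 → 0xEAF5DFD0DC2A1F4E.
Split into bytes (most-significant first): EA F5 DF D0 DC 2A 1F 4E.
Little-endian: lowest address holds the least-significant byte.
So at ascending addresses the bytes are 4E 1F 2A DC D0 DF F5 EA.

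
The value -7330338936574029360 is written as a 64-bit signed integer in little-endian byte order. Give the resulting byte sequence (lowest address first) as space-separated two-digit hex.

D0 51 4A 32 93 67 45 9A

Two's complement of -7330338936574029360 in 64 bits: 7330338936574029360 = 0x65BA986CCDB5AE30; invert → 0x9A456793324A51CF; add 1 → 0x9A456793324A51D0.
Split into bytes (most-significant first): 9A 45 67 93 32 4A 51 D0.
Little-endian: lowest address holds the least-significant byte.
So at ascending addresses the bytes are D0 51 4A 32 93 67 45 9A.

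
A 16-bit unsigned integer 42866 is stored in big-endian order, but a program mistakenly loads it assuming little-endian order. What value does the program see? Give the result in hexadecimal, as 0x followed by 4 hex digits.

0x72A7

42866 in 16-bit hexadecimal is 0xA772.
Stored big-endian, the bytes at ascending addresses are A7 72.
Read back as little-endian, the first byte is least significant, giving 0x72A7.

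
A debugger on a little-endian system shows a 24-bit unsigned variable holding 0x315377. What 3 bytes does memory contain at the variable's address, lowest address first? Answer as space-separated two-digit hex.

Split into bytes (most-significant first): 31 53 77.
Little-endian stores the least-significant byte at the lowest address.
So at ascending addresses the bytes are 77 53 31.

77 53 31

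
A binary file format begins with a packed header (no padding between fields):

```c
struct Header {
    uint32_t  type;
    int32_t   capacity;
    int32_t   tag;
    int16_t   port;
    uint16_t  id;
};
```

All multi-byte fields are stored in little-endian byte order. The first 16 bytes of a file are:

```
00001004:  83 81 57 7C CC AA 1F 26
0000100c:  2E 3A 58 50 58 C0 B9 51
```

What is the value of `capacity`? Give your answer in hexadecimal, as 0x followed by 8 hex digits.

0x261FAACC

`capacity` follows `type` (4 bytes), so it starts at byte offset 4 and occupies 4 bytes.
Bytes at offsets 4..7: CC AA 1F 26.
Little-endian stores the least-significant byte at the lowest address.
Reassemble most-significant byte first: 26 1F AA CC → 0x261FAACC.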